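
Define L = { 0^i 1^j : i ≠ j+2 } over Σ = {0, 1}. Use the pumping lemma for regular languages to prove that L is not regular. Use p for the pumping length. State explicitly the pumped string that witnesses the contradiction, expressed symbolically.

0^{p+p!} 1^{p+p!-2}

Assume L is regular. Let p be the pumping length given by the pumping lemma.
Choose w = 0^p 1^{p+p!-2}. Since p ≠ (p+p!-2)+2 = p+p!, w ∈ L; and |w| ≥ p.
The pumping lemma gives a decomposition w = xyz where |xy| ≤ p and |y| ≥ 1.
The first p characters of w are 0's, so xy (and hence y) consists only of 0's. Write y = 0^k, 1 ≤ k ≤ p.
Since 1 ≤ k ≤ p, k divides p!; set t = 1 + p!/k. Then xy^t z has p + (p!/k)·k = p + p! copies of 0. Now the 0-count is p+p! and (1-count)+2 = (p+p!-2)+2 = p+p!, so i ≠ j+2 fails. So xy^t z = 0^{p+p!} 1^{p+p!-2} ∉ L.
This is a contradiction; hence L is not regular.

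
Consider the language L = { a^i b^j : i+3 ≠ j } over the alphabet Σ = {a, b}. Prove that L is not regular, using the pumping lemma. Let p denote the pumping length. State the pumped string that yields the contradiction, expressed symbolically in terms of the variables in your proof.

Suppose for contradiction that L is regular, and let p be the pumping length.
Choose w = a^p b^{p+p!+3}. Since p ≠ (p+p!+3)-3 = p+p!, w ∈ L; and |w| ≥ p.
The pumping lemma gives a decomposition w = xyz where |xy| ≤ p and |y| > 0.
Since the first p symbols of w are all a's and |xy| ≤ p, y lies entirely in the leading a-block: y = a^k for some k with 1 ≤ k ≤ p.
Since 1 ≤ k ≤ p, k divides p!; set t = 1 + p!/k. Then xy^t z has p + (p!/k)·k = p + p! copies of a. Now the a-count is p+p! and (b-count)-3 = (p+p!+3)-3 = p+p!, so i+3 ≠ j fails. So xy^t z = a^{p+p!} b^{p+p!+3} ∉ L.
This contradicts the pumping lemma, so L is not regular.

a^{p+p!} b^{p+p!+3}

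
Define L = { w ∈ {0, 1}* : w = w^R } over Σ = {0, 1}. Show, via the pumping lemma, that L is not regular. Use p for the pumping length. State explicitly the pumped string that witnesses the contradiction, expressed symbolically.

0^{p+k} 1 0^p

Assume L is regular; let p be its pumping constant.
Take w = 0^p 1 0^p, a palindrome of length 2p+1 ≥ p.
By the pumping lemma, w = xyz with |xy| ≤ p and y is nonempty.
The first p characters of w are 0's, so xy (and hence y) consists only of 0's. Write y = 0^k, 1 ≤ k ≤ p.
Pump with i = 2: xy^2z = 0^{p+k} 1 0^p. Its reverse is 0^p 1 0^{p+k}, which differs from xy^2z since k ≥ 1. So xy^2z is not a palindrome and xy^2z ∉ L.
This contradicts the pumping lemma, so L is not regular.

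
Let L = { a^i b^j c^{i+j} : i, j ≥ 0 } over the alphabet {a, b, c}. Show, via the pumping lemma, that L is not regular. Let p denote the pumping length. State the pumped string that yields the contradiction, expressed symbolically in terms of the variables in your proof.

a^{p+k} b^p c^{2p}

Toward a contradiction, assume L is regular with pumping length p.
Take w = a^p b^p c^{2p} ∈ L (with i=j=p, i+j=2p), |w| = 4p ≥ p.
Write w = xyz as guaranteed by the lemma, with |xy| ≤ p and y is nonempty.
The first p characters of w are a's, so xy (and hence y) consists only of a's. Write y = a^k, 1 ≤ k ≤ p.
Consider xy^2z = a^{p+k} b^p c^{2p}. Now the a- and b-counts sum to 2p+k, but the c-count is 2p ≠ 2p+k. So xy^2z ∉ L.
Contradiction. Therefore L is not regular.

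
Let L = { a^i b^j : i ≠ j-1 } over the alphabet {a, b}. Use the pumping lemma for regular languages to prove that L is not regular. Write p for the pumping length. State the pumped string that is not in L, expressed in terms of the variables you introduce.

Assume L is regular; let p be its pumping constant.
Choose w = a^p b^{p+p!+1}. Since p ≠ (p+p!+1)-1 = p+p!, w ∈ L; and |w| ≥ p.
Write w = xyz as guaranteed by the lemma, with |xy| ≤ p and |y| ≥ 1.
Since the first p symbols of w are all a's and |xy| ≤ p, y lies entirely in the leading a-block: y = a^k for some k with 1 ≤ k ≤ p.
Since 1 ≤ k ≤ p, k divides p!; set t = 1 + p!/k. Then xy^t z has p + (p!/k)·k = p + p! copies of a. Now the a-count is p+p! and (b-count)-1 = (p+p!+1)-1 = p+p!, so i ≠ j-1 fails. So xy^t z = a^{p+p!} b^{p+p!+1} ∉ L.
This is a contradiction; hence L is not regular.

a^{p+p!} b^{p+p!+1}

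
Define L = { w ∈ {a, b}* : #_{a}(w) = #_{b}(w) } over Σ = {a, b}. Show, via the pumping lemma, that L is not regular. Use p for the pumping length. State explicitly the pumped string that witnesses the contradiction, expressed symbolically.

a^{p+k} b^p

Suppose for contradiction that L is regular, and let p be the pumping length.
Choose w = a^p b^p ∈ L with |w| = 2p ≥ p.
By the pumping lemma, w = xyz with |xy| ≤ p and |y| > 0.
The first p characters of w are a's, so xy (and hence y) consists only of a's. Write y = a^k, 1 ≤ k ≤ p.
Pump with i = 2: xy^2z = a^{p+k} b^p has p+k occurrences of a but only p of b. Since k ≥ 1 the counts differ, so xy^2z ∉ L.
This contradicts the pumping lemma, so L is not regular.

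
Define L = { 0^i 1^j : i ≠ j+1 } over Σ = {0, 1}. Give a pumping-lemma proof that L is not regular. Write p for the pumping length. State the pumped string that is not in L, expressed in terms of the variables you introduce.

0^{p+p!} 1^{p+p!-1}

Toward a contradiction, assume L is regular with pumping length p.
Choose w = 0^p 1^{p+p!-1}. Since p ≠ (p+p!-1)+1 = p+p!, w ∈ L; and |w| ≥ p.
By the pumping lemma, w = xyz with |xy| ≤ p and |y| > 0.
Because |xy| ≤ p and w begins with p copies of 0, we have y = 0^k with 1 ≤ k ≤ p.
Since 1 ≤ k ≤ p, k divides p!; set t = 1 + p!/k. Then xy^t z has p + (p!/k)·k = p + p! copies of 0. Now the 0-count is p+p! and (1-count)+1 = (p+p!-1)+1 = p+p!, so i ≠ j+1 fails. So xy^t z = 0^{p+p!} 1^{p+p!-1} ∉ L.
This contradicts the pumping lemma, so L is not regular.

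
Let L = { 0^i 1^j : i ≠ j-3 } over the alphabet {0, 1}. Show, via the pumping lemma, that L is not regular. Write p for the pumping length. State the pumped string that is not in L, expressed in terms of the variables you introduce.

Suppose for contradiction that L is regular, and let p be the pumping length.
Choose w = 0^p 1^{p+p!+3}. Since p ≠ (p+p!+3)-3 = p+p!, w ∈ L; and |w| ≥ p.
By the pumping lemma, w = xyz with |xy| ≤ p and |y| > 0.
The first p characters of w are 0's, so xy (and hence y) consists only of 0's. Write y = 0^k, 1 ≤ k ≤ p.
Since 1 ≤ k ≤ p, k divides p!; set t = 1 + p!/k. Then xy^t z has p + (p!/k)·k = p + p! copies of 0. Now the 0-count is p+p! and (1-count)-3 = (p+p!+3)-3 = p+p!, so i ≠ j-3 fails. So xy^t z = 0^{p+p!} 1^{p+p!+3} ∉ L.
This contradicts the pumping lemma, so L is not regular.

0^{p+p!} 1^{p+p!+3}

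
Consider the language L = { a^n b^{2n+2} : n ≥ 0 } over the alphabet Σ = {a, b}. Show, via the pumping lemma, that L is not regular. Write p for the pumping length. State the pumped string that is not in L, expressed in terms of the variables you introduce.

a^{p+k} b^{2p+2}

Toward a contradiction, assume L is regular with pumping length p.
Choose w = a^p b^{2p+2}, which is in L with |w| = 3p+2 ≥ p.
The pumping lemma gives a decomposition w = xyz where |xy| ≤ p and y is nonempty.
The first p characters of w are a's, so xy (and hence y) consists only of a's. Write y = a^k, 1 ≤ k ≤ p.
Pump with i = 2: xy^2z = a^{p+k} b^{2p+2}. For this to lie in L we would need 2p+2 = 2(p+k)+2, which forces k = 0. But k ≥ 1, so xy^2z ∉ L.
This is a contradiction; hence L is not regular.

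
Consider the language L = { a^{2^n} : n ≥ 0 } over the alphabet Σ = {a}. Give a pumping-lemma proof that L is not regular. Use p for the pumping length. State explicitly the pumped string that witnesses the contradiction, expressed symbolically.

Suppose for contradiction that L is regular, and let p be the pumping length.
Take w = a^{2^p} ∈ L with |w| = 2^p ≥ p.
The pumping lemma gives a decomposition w = xyz where |xy| ≤ p and y is nonempty.
Then y = a^k for some k with 1 ≤ k ≤ p.
Pump with i = 2: xy^2z = a^{2^p+k}. Since 1 ≤ k ≤ p < 2^p, we have 2^p < 2^p+k < 2^{p+1}, so 2^p+k is not a power of 2. So xy^2z ∉ L.
Contradiction. Therefore L is not regular.

a^{2^p+k}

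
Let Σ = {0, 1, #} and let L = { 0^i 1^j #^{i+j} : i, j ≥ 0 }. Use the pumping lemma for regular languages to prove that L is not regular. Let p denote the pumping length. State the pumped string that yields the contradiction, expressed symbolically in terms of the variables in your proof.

Suppose for contradiction that L is regular, and let p be the pumping length.
Take w = 0^p 1^p #^{2p} ∈ L (with i=j=p, i+j=2p), |w| = 4p ≥ p.
By the pumping lemma, w = xyz with |xy| ≤ p and |y| ≥ 1.
The first p characters of w are 0's, so xy (and hence y) consists only of 0's. Write y = 0^k, 1 ≤ k ≤ p.
Consider xy^2z = 0^{p+k} 1^p #^{2p}. Now the 0- and 1-counts sum to 2p+k, but the #-count is 2p ≠ 2p+k. So xy^2z ∉ L.
Contradiction. Therefore L is not regular.

0^{p+k} 1^p #^{2p}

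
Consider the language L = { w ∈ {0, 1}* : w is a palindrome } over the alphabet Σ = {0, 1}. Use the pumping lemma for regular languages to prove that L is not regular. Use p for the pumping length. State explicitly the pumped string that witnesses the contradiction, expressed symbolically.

Assume L is regular. Let p be the pumping length given by the pumping lemma.
Take w = 0^p 1 0^p, a palindrome of length 2p+1 ≥ p.
By the pumping lemma, w = xyz with |xy| ≤ p and y is nonempty.
The first p characters of w are 0's, so xy (and hence y) consists only of 0's. Write y = 0^k, 1 ≤ k ≤ p.
Pump with i = 2: xy^2z = 0^{p+k} 1 0^p. Its reverse is 0^p 1 0^{p+k}, which differs from xy^2z since k ≥ 1. So xy^2z is not a palindrome and xy^2z ∉ L.
Contradiction. Therefore L is not regular.

0^{p+k} 1 0^p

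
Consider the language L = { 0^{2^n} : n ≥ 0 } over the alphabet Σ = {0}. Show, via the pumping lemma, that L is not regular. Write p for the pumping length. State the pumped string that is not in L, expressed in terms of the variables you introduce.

0^{2^p+k}

Suppose for contradiction that L is regular, and let p be the pumping length.
Take w = 0^{2^p} ∈ L with |w| = 2^p ≥ p.
By the pumping lemma, w = xyz with |xy| ≤ p and |y| > 0.
Then y = 0^k for some k with 1 ≤ k ≤ p.
Pump with i = 2: xy^2z = 0^{2^p+k}. Since 1 ≤ k ≤ p < 2^p, we have 2^p < 2^p+k < 2^{p+1}, so 2^p+k is not a power of 2. So xy^2z ∉ L.
This contradicts the pumping lemma, so L is not regular.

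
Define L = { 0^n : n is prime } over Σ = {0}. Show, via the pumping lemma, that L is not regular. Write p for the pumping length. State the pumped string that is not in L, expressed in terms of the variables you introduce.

Suppose for contradiction that L is regular, and let p be the pumping length.
Let q be a prime with q ≥ p+2 (infinitely many primes exist), and take w = 0^q ∈ L with |w| = q ≥ p.
The pumping lemma gives a decomposition w = xyz where |xy| ≤ p and |y| > 0.
Then y = 0^k for some k with 1 ≤ k ≤ p.
Since 1 ≤ k ≤ p, |xz| = q-k. Pump with i = q+1: |xy^{q+1}z| = (q-k)+(q+1)k = q+qk = q(1+k), which is composite (both factors ≥ 2). So xy^{q+1}z = 0^{q(1+k)} ∉ L.
This contradicts the pumping lemma, so L is not regular.

0^{q(1+k)}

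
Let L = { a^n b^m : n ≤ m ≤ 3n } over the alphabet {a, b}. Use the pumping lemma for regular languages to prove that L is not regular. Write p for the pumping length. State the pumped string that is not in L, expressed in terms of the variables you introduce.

a^{p+k} b^p

Suppose for contradiction that L is regular, and let p be the pumping length.
Take w = a^p b^p ∈ L (since p ≤ p ≤ 3p), with |w| = 2p ≥ p.
Write w = xyz as guaranteed by the lemma, with |xy| ≤ p and |y| > 0.
Because |xy| ≤ p and w begins with p copies of a, we have y = a^k with 1 ≤ k ≤ p.
Pump with i = 2: xy^2z = a^{p+k} b^p. Now n = p+k > p = m, so the condition n ≤ m fails. Thus xy^2z ∉ L.
This contradicts the pumping lemma, so L is not regular.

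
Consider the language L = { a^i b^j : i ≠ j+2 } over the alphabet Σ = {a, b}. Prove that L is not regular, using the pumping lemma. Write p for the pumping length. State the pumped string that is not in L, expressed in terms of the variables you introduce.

a^{p+p!} b^{p+p!-2}

Toward a contradiction, assume L is regular with pumping length p.
Choose w = a^p b^{p+p!-2}. Since p ≠ (p+p!-2)+2 = p+p!, w ∈ L; and |w| ≥ p.
The pumping lemma gives a decomposition w = xyz where |xy| ≤ p and |y| ≥ 1.
Since the first p symbols of w are all a's and |xy| ≤ p, y lies entirely in the leading a-block: y = a^k for some k with 1 ≤ k ≤ p.
Since 1 ≤ k ≤ p, k divides p!; set t = 1 + p!/k. Then xy^t z has p + (p!/k)·k = p + p! copies of a. Now the a-count is p+p! and (b-count)+2 = (p+p!-2)+2 = p+p!, so i ≠ j+2 fails. So xy^t z = a^{p+p!} b^{p+p!-2} ∉ L.
Contradiction. Therefore L is not regular.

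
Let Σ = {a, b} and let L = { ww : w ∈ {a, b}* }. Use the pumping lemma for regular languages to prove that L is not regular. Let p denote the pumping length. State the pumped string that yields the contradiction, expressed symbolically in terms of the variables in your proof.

a^{p+k} b^p a^p b^p

Assume L is regular; let p be its pumping constant.
Take w = a^p b^p a^p b^p = uu where u = a^pb^p; then w ∈ L and |w| = 4p ≥ p.
The pumping lemma gives a decomposition w = xyz where |xy| ≤ p and |y| > 0.
Because |xy| ≤ p and w begins with p copies of a, we have y = a^k with 1 ≤ k ≤ p.
Pump with i = 2: xy^2z = a^{p+k} b^p a^p b^p, of length 4p+k. Suppose this equals vv. The string starts with a and ends with b, so v does too; thus the boundary between the two copies of v is a b→a transition. There is exactly one such transition, at position 2p+k, so |v| = 2p+k and |vv| = 4p+2k ≠ 4p+k since k ≥ 1. So xy^2z ∉ L.
This is a contradiction; hence L is not regular.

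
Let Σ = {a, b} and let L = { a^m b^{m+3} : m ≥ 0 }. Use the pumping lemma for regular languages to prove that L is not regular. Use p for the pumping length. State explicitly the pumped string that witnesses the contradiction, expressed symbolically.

Assume L is regular; let p be its pumping constant.
Take w = a^p b^{p+3}. Then w ∈ L and |w| = 2p+3 ≥ p.
Write w = xyz as guaranteed by the lemma, with |xy| ≤ p and |y| ≥ 1.
The first p characters of w are a's, so xy (and hence y) consists only of a's. Write y = a^k, 1 ≤ k ≤ p.
Pump with i = 2: xy^2z = a^{p+k} b^{p+3}. For this to lie in L we would need p+3 = (p+k)+3, which forces k = 0. But k ≥ 1, so xy^2z ∉ L.
This is a contradiction; hence L is not regular.

a^{p+k} b^{p+3}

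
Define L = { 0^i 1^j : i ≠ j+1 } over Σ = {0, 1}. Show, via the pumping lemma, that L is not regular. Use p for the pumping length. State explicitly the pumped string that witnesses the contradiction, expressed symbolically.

0^{p+p!} 1^{p+p!-1}

Toward a contradiction, assume L is regular with pumping length p.
Choose w = 0^p 1^{p+p!-1}. Since p ≠ (p+p!-1)+1 = p+p!, w ∈ L; and |w| ≥ p.
The pumping lemma gives a decomposition w = xyz where |xy| ≤ p and |y| ≥ 1.
Because |xy| ≤ p and w begins with p copies of 0, we have y = 0^k with 1 ≤ k ≤ p.
Since 1 ≤ k ≤ p, k divides p!; set t = 1 + p!/k. Then xy^t z has p + (p!/k)·k = p + p! copies of 0. Now the 0-count is p+p! and (1-count)+1 = (p+p!-1)+1 = p+p!, so i ≠ j+1 fails. So xy^t z = 0^{p+p!} 1^{p+p!-1} ∉ L.
This contradicts the pumping lemma, so L is not regular.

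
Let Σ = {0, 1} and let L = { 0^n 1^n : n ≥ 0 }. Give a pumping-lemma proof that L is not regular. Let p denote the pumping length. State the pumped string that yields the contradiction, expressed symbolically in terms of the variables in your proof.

0^{p+k} 1^p

Suppose for contradiction that L is regular, and let p be the pumping length.
Choose w = 0^p 1^p, which is in L with |w| = 2p ≥ p.
By the pumping lemma, w = xyz with |xy| ≤ p and y is nonempty.
Because |xy| ≤ p and w begins with p copies of 0, we have y = 0^k with 1 ≤ k ≤ p.
Pump with i = 2: xy^2z = 0^{p+k} 1^p. For this to lie in L we would need p = p+k, which forces k = 0. But k ≥ 1, so xy^2z ∉ L.
This contradicts the pumping lemma, so L is not regular.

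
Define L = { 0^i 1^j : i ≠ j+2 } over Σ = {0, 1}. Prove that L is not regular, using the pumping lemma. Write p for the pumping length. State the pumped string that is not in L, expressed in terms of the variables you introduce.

0^{p+p!} 1^{p+p!-2}

Suppose for contradiction that L is regular, and let p be the pumping length.
Choose w = 0^p 1^{p+p!-2}. Since p ≠ (p+p!-2)+2 = p+p!, w ∈ L; and |w| ≥ p.
Write w = xyz as guaranteed by the lemma, with |xy| ≤ p and |y| > 0.
The first p characters of w are 0's, so xy (and hence y) consists only of 0's. Write y = 0^k, 1 ≤ k ≤ p.
Since 1 ≤ k ≤ p, k divides p!; set t = 1 + p!/k. Then xy^t z has p + (p!/k)·k = p + p! copies of 0. Now the 0-count is p+p! and (1-count)+2 = (p+p!-2)+2 = p+p!, so i ≠ j+2 fails. So xy^t z = 0^{p+p!} 1^{p+p!-2} ∉ L.
This contradicts the pumping lemma, so L is not regular.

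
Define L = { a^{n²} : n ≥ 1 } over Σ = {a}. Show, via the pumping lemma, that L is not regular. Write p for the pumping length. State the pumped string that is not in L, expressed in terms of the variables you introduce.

Assume L is regular. Let p be the pumping length given by the pumping lemma.
Take w = a^{p²} ∈ L with |w| = p² ≥ p.
The pumping lemma gives a decomposition w = xyz where |xy| ≤ p and y is nonempty.
Then y = a^k for some k with 1 ≤ k ≤ p.
Pump with i = 2: xy^2z = a^{p²+k}. Since 1 ≤ k ≤ p, p² < p²+k ≤ p²+p < (p+1)², so p²+k lies strictly between consecutive squares and is not a perfect square. So xy^2z ∉ L.
This contradicts the pumping lemma, so L is not regular.

a^{p²+k}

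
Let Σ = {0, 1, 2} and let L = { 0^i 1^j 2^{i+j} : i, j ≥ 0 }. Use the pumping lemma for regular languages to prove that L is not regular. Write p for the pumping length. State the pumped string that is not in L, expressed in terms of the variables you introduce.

Toward a contradiction, assume L is regular with pumping length p.
Take w = 0^p 1^p 2^{2p} ∈ L (with i=j=p, i+j=2p), |w| = 4p ≥ p.
Write w = xyz as guaranteed by the lemma, with |xy| ≤ p and y is nonempty.
Since the first p symbols of w are all 0's and |xy| ≤ p, y lies entirely in the leading 0-block: y = 0^k for some k with 1 ≤ k ≤ p.
Consider xy^2z = 0^{p+k} 1^p 2^{2p}. Now the 0- and 1-counts sum to 2p+k, but the 2-count is 2p ≠ 2p+k. So xy^2z ∉ L.
This contradicts the pumping lemma, so L is not regular.

0^{p+k} 1^p 2^{2p}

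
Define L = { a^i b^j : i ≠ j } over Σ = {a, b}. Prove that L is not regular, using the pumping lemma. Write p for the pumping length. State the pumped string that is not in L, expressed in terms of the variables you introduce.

Assume L is regular; let p be its pumping constant.
Choose w = a^p b^{p+p!}. Since p ≠ p+p!, w ∈ L; and |w| ≥ p.
Write w = xyz as guaranteed by the lemma, with |xy| ≤ p and y is nonempty.
The first p characters of w are a's, so xy (and hence y) consists only of a's. Write y = a^k, 1 ≤ k ≤ p.
Since 1 ≤ k ≤ p, k divides p!; set t = 1 + p!/k. Then xy^t z has p + (p!/k)·k = p + p! copies of a. Now the a-count equals the b-count, so i ≠ j fails. So xy^t z = a^{p+p!} b^{p+p!} ∉ L.
This contradicts the pumping lemma, so L is not regular.

a^{p+p!} b^{p+p!}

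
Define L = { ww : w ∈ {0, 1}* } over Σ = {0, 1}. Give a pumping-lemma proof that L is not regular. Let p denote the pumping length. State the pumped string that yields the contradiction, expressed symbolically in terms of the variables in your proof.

Suppose for contradiction that L is regular, and let p be the pumping length.
Take w = 0^p 1^p 0^p 1^p = uu where u = 0^p1^p; then w ∈ L and |w| = 4p ≥ p.
The pumping lemma gives a decomposition w = xyz where |xy| ≤ p and |y| ≥ 1.
The first p characters of w are 0's, so xy (and hence y) consists only of 0's. Write y = 0^k, 1 ≤ k ≤ p.
Pump with i = 2: xy^2z = 0^{p+k} 1^p 0^p 1^p, of length 4p+k. Suppose this equals vv. The string starts with 0 and ends with 1, so v does too; thus the boundary between the two copies of v is a 1→0 transition. There is exactly one such transition, at position 2p+k, so |v| = 2p+k and |vv| = 4p+2k ≠ 4p+k since k ≥ 1. So xy^2z ∉ L.
This is a contradiction; hence L is not regular.

0^{p+k} 1^p 0^p 1^p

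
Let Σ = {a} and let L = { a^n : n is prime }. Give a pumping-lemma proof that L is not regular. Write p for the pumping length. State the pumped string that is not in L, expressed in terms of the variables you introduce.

Suppose for contradiction that L is regular, and let p be the pumping length.
Let q be a prime with q ≥ p+2 (infinitely many primes exist), and take w = a^q ∈ L with |w| = q ≥ p.
Write w = xyz as guaranteed by the lemma, with |xy| ≤ p and |y| > 0.
Then y = a^k for some k with 1 ≤ k ≤ p.
Since 1 ≤ k ≤ p, |xz| = q-k. Pump with i = q+1: |xy^{q+1}z| = (q-k)+(q+1)k = q+qk = q(1+k), which is composite (both factors ≥ 2). So xy^{q+1}z = a^{q(1+k)} ∉ L.
Contradiction. Therefore L is not regular.

a^{q(1+k)}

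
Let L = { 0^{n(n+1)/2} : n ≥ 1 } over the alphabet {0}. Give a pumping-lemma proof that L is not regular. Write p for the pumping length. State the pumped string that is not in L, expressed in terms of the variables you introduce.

0^{p(p+1)/2+k}

Assume L is regular. Let p be the pumping length given by the pumping lemma.
Take w = 0^{p(p+1)/2} ∈ L with |w| = p(p+1)/2 ≥ p.
The pumping lemma gives a decomposition w = xyz where |xy| ≤ p and y is nonempty.
Then y = 0^k for some k with 1 ≤ k ≤ p.
Pump with i = 2: xy^2z = 0^{p(p+1)/2+k}. Since 1 ≤ k ≤ p, p(p+1)/2 < p(p+1)/2+k ≤ p(p+1)/2+p < (p+1)(p+2)/2, so p(p+1)/2+k is strictly between consecutive triangular numbers. So xy^2z ∉ L.
This is a contradiction; hence L is not regular.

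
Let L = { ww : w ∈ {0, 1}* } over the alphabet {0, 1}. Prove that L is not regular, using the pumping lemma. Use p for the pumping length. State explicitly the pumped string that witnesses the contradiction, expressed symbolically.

0^{p+k} 1^p 0^p 1^p

Assume L is regular. Let p be the pumping length given by the pumping lemma.
Take w = 0^p 1^p 0^p 1^p = uu where u = 0^p1^p; then w ∈ L and |w| = 4p ≥ p.
The pumping lemma gives a decomposition w = xyz where |xy| ≤ p and y is nonempty.
Since the first p symbols of w are all 0's and |xy| ≤ p, y lies entirely in the leading 0-block: y = 0^k for some k with 1 ≤ k ≤ p.
Pump with i = 2: xy^2z = 0^{p+k} 1^p 0^p 1^p, of length 4p+k. Suppose this equals vv. The string starts with 0 and ends with 1, so v does too; thus the boundary between the two copies of v is a 1→0 transition. There is exactly one such transition, at position 2p+k, so |v| = 2p+k and |vv| = 4p+2k ≠ 4p+k since k ≥ 1. So xy^2z ∉ L.
Contradiction. Therefore L is not regular.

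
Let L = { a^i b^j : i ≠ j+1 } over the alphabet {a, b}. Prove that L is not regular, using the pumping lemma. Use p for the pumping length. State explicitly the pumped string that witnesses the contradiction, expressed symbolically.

Suppose for contradiction that L is regular, and let p be the pumping length.
Choose w = a^p b^{p+p!-1}. Since p ≠ (p+p!-1)+1 = p+p!, w ∈ L; and |w| ≥ p.
By the pumping lemma, w = xyz with |xy| ≤ p and y is nonempty.
The first p characters of w are a's, so xy (and hence y) consists only of a's. Write y = a^k, 1 ≤ k ≤ p.
Since 1 ≤ k ≤ p, k divides p!; set t = 1 + p!/k. Then xy^t z has p + (p!/k)·k = p + p! copies of a. Now the a-count is p+p! and (b-count)+1 = (p+p!-1)+1 = p+p!, so i ≠ j+1 fails. So xy^t z = a^{p+p!} b^{p+p!-1} ∉ L.
This contradicts the pumping lemma, so L is not regular.

a^{p+p!} b^{p+p!-1}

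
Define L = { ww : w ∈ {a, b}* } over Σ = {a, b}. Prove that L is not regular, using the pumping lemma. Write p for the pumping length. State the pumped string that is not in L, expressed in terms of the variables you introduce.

a^{p+k} b^p a^p b^p

Assume L is regular; let p be its pumping constant.
Take w = a^p b^p a^p b^p = uu where u = a^pb^p; then w ∈ L and |w| = 4p ≥ p.
The pumping lemma gives a decomposition w = xyz where |xy| ≤ p and |y| > 0.
The first p characters of w are a's, so xy (and hence y) consists only of a's. Write y = a^k, 1 ≤ k ≤ p.
Pump with i = 2: xy^2z = a^{p+k} b^p a^p b^p, of length 4p+k. Suppose this equals vv. The string starts with a and ends with b, so v does too; thus the boundary between the two copies of v is a b→a transition. There is exactly one such transition, at position 2p+k, so |v| = 2p+k and |vv| = 4p+2k ≠ 4p+k since k ≥ 1. So xy^2z ∉ L.
This contradicts the pumping lemma, so L is not regular.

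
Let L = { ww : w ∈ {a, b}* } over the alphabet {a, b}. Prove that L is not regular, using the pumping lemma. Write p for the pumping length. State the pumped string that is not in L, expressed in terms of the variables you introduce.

a^{p+k} b^p a^p b^p

Suppose for contradiction that L is regular, and let p be the pumping length.
Take w = a^p b^p a^p b^p = uu where u = a^pb^p; then w ∈ L and |w| = 4p ≥ p.
Write w = xyz as guaranteed by the lemma, with |xy| ≤ p and |y| ≥ 1.
Because |xy| ≤ p and w begins with p copies of a, we have y = a^k with 1 ≤ k ≤ p.
Pump with i = 2: xy^2z = a^{p+k} b^p a^p b^p, of length 4p+k. Suppose this equals vv. The string starts with a and ends with b, so v does too; thus the boundary between the two copies of v is a b→a transition. There is exactly one such transition, at position 2p+k, so |v| = 2p+k and |vv| = 4p+2k ≠ 4p+k since k ≥ 1. So xy^2z ∉ L.
Contradiction. Therefore L is not regular.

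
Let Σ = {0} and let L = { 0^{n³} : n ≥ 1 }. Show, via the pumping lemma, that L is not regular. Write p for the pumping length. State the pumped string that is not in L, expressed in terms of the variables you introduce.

Suppose for contradiction that L is regular, and let p be the pumping length.
Take w = 0^{p³} ∈ L with |w| = p³ ≥ p.
The pumping lemma gives a decomposition w = xyz where |xy| ≤ p and |y| ≥ 1.
Then y = 0^k for some k with 1 ≤ k ≤ p.
Pump with i = 2: xy^2z = 0^{p³+k}. Since 1 ≤ k ≤ p, p³ < p³+k ≤ p³+p < p³+3p²+3p+1 = (p+1)³, so p³+k is not a perfect cube. So xy^2z ∉ L.
This contradicts the pumping lemma, so L is not regular.

0^{p³+k}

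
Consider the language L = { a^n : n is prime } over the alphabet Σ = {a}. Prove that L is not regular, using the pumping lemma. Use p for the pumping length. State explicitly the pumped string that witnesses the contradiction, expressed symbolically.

a^{q(1+k)}

Toward a contradiction, assume L is regular with pumping length p.
Let q be a prime with q ≥ p+2 (infinitely many primes exist), and take w = a^q ∈ L with |w| = q ≥ p.
The pumping lemma gives a decomposition w = xyz where |xy| ≤ p and |y| ≥ 1.
Then y = a^k for some k with 1 ≤ k ≤ p.
Since 1 ≤ k ≤ p, |xz| = q-k. Pump with i = q+1: |xy^{q+1}z| = (q-k)+(q+1)k = q+qk = q(1+k), which is composite (both factors ≥ 2). So xy^{q+1}z = a^{q(1+k)} ∉ L.
This contradicts the pumping lemma, so L is not regular.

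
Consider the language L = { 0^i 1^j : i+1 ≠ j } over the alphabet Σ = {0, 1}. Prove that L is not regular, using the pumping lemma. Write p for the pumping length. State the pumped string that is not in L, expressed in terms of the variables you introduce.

Toward a contradiction, assume L is regular with pumping length p.
Choose w = 0^p 1^{p+p!+1}. Since p ≠ (p+p!+1)-1 = p+p!, w ∈ L; and |w| ≥ p.
Write w = xyz as guaranteed by the lemma, with |xy| ≤ p and |y| ≥ 1.
Since the first p symbols of w are all 0's and |xy| ≤ p, y lies entirely in the leading 0-block: y = 0^k for some k with 1 ≤ k ≤ p.
Since 1 ≤ k ≤ p, k divides p!; set t = 1 + p!/k. Then xy^t z has p + (p!/k)·k = p + p! copies of 0. Now the 0-count is p+p! and (1-count)-1 = (p+p!+1)-1 = p+p!, so i+1 ≠ j fails. So xy^t z = 0^{p+p!} 1^{p+p!+1} ∉ L.
This contradicts the pumping lemma, so L is not regular.

0^{p+p!} 1^{p+p!+1}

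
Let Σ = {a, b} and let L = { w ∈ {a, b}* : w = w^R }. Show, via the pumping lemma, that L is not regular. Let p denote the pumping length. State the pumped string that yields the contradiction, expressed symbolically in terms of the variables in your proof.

Assume L is regular; let p be its pumping constant.
Take w = a^p b a^p, a palindrome of length 2p+1 ≥ p.
Write w = xyz as guaranteed by the lemma, with |xy| ≤ p and y is nonempty.
Because |xy| ≤ p and w begins with p copies of a, we have y = a^k with 1 ≤ k ≤ p.
Pump with i = 2: xy^2z = a^{p+k} b a^p. Its reverse is a^p b a^{p+k}, which differs from xy^2z since k ≥ 1. So xy^2z is not a palindrome and xy^2z ∉ L.
This contradicts the pumping lemma, so L is not regular.

a^{p+k} b a^p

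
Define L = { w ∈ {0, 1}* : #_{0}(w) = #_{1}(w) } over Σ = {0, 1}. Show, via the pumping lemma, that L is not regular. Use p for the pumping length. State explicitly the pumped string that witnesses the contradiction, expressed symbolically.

Assume L is regular. Let p be the pumping length given by the pumping lemma.
Choose w = 0^p 1^p ∈ L with |w| = 2p ≥ p.
The pumping lemma gives a decomposition w = xyz where |xy| ≤ p and |y| ≥ 1.
Since the first p symbols of w are all 0's and |xy| ≤ p, y lies entirely in the leading 0-block: y = 0^k for some k with 1 ≤ k ≤ p.
Pump with i = 2: xy^2z = 0^{p+k} 1^p has p+k occurrences of 0 but only p of 1. Since k ≥ 1 the counts differ, so xy^2z ∉ L.
This is a contradiction; hence L is not regular.

0^{p+k} 1^p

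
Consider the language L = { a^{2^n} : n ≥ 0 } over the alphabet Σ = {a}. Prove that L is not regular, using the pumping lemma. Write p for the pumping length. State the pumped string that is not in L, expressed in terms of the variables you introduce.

Assume L is regular; let p be its pumping constant.
Take w = a^{2^p} ∈ L with |w| = 2^p ≥ p.
By the pumping lemma, w = xyz with |xy| ≤ p and |y| > 0.
Then y = a^k for some k with 1 ≤ k ≤ p.
Pump with i = 2: xy^2z = a^{2^p+k}. Since 1 ≤ k ≤ p < 2^p, we have 2^p < 2^p+k < 2^{p+1}, so 2^p+k is not a power of 2. So xy^2z ∉ L.
Contradiction. Therefore L is not regular.

a^{2^p+k}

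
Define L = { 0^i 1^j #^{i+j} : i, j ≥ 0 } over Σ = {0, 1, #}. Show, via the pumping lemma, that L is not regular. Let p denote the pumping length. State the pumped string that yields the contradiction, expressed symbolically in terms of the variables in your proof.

0^{p+k} 1^p #^{2p}

Suppose for contradiction that L is regular, and let p be the pumping length.
Take w = 0^p 1^p #^{2p} ∈ L (with i=j=p, i+j=2p), |w| = 4p ≥ p.
By the pumping lemma, w = xyz with |xy| ≤ p and |y| > 0.
The first p characters of w are 0's, so xy (and hence y) consists only of 0's. Write y = 0^k, 1 ≤ k ≤ p.
Consider xy^2z = 0^{p+k} 1^p #^{2p}. Now the 0- and 1-counts sum to 2p+k, but the #-count is 2p ≠ 2p+k. So xy^2z ∉ L.
This contradicts the pumping lemma, so L is not regular.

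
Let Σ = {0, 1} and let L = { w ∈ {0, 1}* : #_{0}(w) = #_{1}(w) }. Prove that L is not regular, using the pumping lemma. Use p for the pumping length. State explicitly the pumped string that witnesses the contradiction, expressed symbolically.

0^{p+k} 1^p

Suppose for contradiction that L is regular, and let p be the pumping length.
Choose w = 0^p 1^p ∈ L with |w| = 2p ≥ p.
Write w = xyz as guaranteed by the lemma, with |xy| ≤ p and |y| > 0.
Since the first p symbols of w are all 0's and |xy| ≤ p, y lies entirely in the leading 0-block: y = 0^k for some k with 1 ≤ k ≤ p.
Pump with i = 2: xy^2z = 0^{p+k} 1^p has p+k occurrences of 0 but only p of 1. Since k ≥ 1 the counts differ, so xy^2z ∉ L.
This is a contradiction; hence L is not regular.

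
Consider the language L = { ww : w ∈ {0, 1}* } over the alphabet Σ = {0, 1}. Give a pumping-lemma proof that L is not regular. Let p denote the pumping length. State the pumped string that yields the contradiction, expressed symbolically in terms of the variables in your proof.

Suppose for contradiction that L is regular, and let p be the pumping length.
Take w = 0^p 1^p 0^p 1^p = uu where u = 0^p1^p; then w ∈ L and |w| = 4p ≥ p.
Write w = xyz as guaranteed by the lemma, with |xy| ≤ p and |y| ≥ 1.
Because |xy| ≤ p and w begins with p copies of 0, we have y = 0^k with 1 ≤ k ≤ p.
Pump with i = 2: xy^2z = 0^{p+k} 1^p 0^p 1^p, of length 4p+k. Suppose this equals vv. The string starts with 0 and ends with 1, so v does too; thus the boundary between the two copies of v is a 1→0 transition. There is exactly one such transition, at position 2p+k, so |v| = 2p+k and |vv| = 4p+2k ≠ 4p+k since k ≥ 1. So xy^2z ∉ L.
This is a contradiction; hence L is not regular.

0^{p+k} 1^p 0^p 1^p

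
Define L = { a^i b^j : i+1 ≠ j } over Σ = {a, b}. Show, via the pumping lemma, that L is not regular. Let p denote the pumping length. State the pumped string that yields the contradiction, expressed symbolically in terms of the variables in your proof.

Assume L is regular. Let p be the pumping length given by the pumping lemma.
Choose w = a^p b^{p+p!+1}. Since p ≠ (p+p!+1)-1 = p+p!, w ∈ L; and |w| ≥ p.
The pumping lemma gives a decomposition w = xyz where |xy| ≤ p and |y| > 0.
Since the first p symbols of w are all a's and |xy| ≤ p, y lies entirely in the leading a-block: y = a^k for some k with 1 ≤ k ≤ p.
Since 1 ≤ k ≤ p, k divides p!; set t = 1 + p!/k. Then xy^t z has p + (p!/k)·k = p + p! copies of a. Now the a-count is p+p! and (b-count)-1 = (p+p!+1)-1 = p+p!, so i+1 ≠ j fails. So xy^t z = a^{p+p!} b^{p+p!+1} ∉ L.
Contradiction. Therefore L is not regular.

a^{p+p!} b^{p+p!+1}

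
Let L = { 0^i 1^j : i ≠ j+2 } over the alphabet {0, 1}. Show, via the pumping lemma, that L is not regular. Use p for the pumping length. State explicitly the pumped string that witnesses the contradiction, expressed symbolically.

Suppose for contradiction that L is regular, and let p be the pumping length.
Choose w = 0^p 1^{p+p!-2}. Since p ≠ (p+p!-2)+2 = p+p!, w ∈ L; and |w| ≥ p.
By the pumping lemma, w = xyz with |xy| ≤ p and |y| > 0.
Since the first p symbols of w are all 0's and |xy| ≤ p, y lies entirely in the leading 0-block: y = 0^k for some k with 1 ≤ k ≤ p.
Since 1 ≤ k ≤ p, k divides p!; set t = 1 + p!/k. Then xy^t z has p + (p!/k)·k = p + p! copies of 0. Now the 0-count is p+p! and (1-count)+2 = (p+p!-2)+2 = p+p!, so i ≠ j+2 fails. So xy^t z = 0^{p+p!} 1^{p+p!-2} ∉ L.
Contradiction. Therefore L is not regular.

0^{p+p!} 1^{p+p!-2}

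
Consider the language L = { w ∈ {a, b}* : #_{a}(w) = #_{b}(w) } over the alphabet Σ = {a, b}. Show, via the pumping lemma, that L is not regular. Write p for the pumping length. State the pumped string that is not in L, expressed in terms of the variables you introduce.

a^{p+k} b^p

Assume L is regular; let p be its pumping constant.
Choose w = a^p b^p ∈ L with |w| = 2p ≥ p.
The pumping lemma gives a decomposition w = xyz where |xy| ≤ p and |y| > 0.
Since the first p symbols of w are all a's and |xy| ≤ p, y lies entirely in the leading a-block: y = a^k for some k with 1 ≤ k ≤ p.
Pump with i = 2: xy^2z = a^{p+k} b^p has p+k occurrences of a but only p of b. Since k ≥ 1 the counts differ, so xy^2z ∉ L.
Contradiction. Therefore L is not regular.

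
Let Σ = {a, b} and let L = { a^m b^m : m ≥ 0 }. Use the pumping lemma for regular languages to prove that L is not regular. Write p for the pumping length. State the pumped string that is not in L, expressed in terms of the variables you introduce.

Suppose for contradiction that L is regular, and let p be the pumping length.
Choose w = a^p b^p, which is in L with |w| = 2p ≥ p.
Write w = xyz as guaranteed by the lemma, with |xy| ≤ p and |y| ≥ 1.
The first p characters of w are a's, so xy (and hence y) consists only of a's. Write y = a^k, 1 ≤ k ≤ p.
Pump with i = 2: xy^2z = a^{p+k} b^p. For this to lie in L we would need p = p+k, which forces k = 0. But k ≥ 1, so xy^2z ∉ L.
This is a contradiction; hence L is not regular.

a^{p+k} b^p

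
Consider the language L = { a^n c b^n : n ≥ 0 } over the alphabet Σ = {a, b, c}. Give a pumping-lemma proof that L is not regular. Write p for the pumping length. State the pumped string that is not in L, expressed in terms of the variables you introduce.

Assume L is regular. Let p be the pumping length given by the pumping lemma.
Take w = a^p c b^p ∈ L with |w| = 2p+1 ≥ p.
By the pumping lemma, w = xyz with |xy| ≤ p and |y| > 0.
Because |xy| ≤ p and w begins with p copies of a, we have y = a^k with 1 ≤ k ≤ p.
Pump with i = 2: xy^2z = a^{p+k} c b^p, which would require p+k = p. But k ≥ 1, so xy^2z ∉ L.
Contradiction. Therefore L is not regular.

a^{p+k} c b^p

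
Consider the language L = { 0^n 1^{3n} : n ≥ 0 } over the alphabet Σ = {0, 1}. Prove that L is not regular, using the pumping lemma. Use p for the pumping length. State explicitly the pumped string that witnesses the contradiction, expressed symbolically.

0^{p+k} 1^{3p}

Suppose for contradiction that L is regular, and let p be the pumping length.
Let w = 0^p 1^{3p} ∈ L; note |w| = 4p ≥ p.
Write w = xyz as guaranteed by the lemma, with |xy| ≤ p and |y| > 0.
Because |xy| ≤ p and w begins with p copies of 0, we have y = 0^k with 1 ≤ k ≤ p.
Pump with i = 2: xy^2z = 0^{p+k} 1^{3p}. For this to lie in L we would need 3p = 3(p+k), which forces k = 0. But k ≥ 1, so xy^2z ∉ L.
Contradiction. Therefore L is not regular.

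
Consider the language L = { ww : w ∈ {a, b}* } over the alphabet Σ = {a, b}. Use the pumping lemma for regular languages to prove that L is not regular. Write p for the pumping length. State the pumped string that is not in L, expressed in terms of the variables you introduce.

Assume L is regular. Let p be the pumping length given by the pumping lemma.
Take w = a^p b^p a^p b^p = uu where u = a^pb^p; then w ∈ L and |w| = 4p ≥ p.
The pumping lemma gives a decomposition w = xyz where |xy| ≤ p and y is nonempty.
Because |xy| ≤ p and w begins with p copies of a, we have y = a^k with 1 ≤ k ≤ p.
Pump with i = 2: xy^2z = a^{p+k} b^p a^p b^p, of length 4p+k. Suppose this equals vv. The string starts with a and ends with b, so v does too; thus the boundary between the two copies of v is a b→a transition. There is exactly one such transition, at position 2p+k, so |v| = 2p+k and |vv| = 4p+2k ≠ 4p+k since k ≥ 1. So xy^2z ∉ L.
Contradiction. Therefore L is not regular.

a^{p+k} b^p a^p b^p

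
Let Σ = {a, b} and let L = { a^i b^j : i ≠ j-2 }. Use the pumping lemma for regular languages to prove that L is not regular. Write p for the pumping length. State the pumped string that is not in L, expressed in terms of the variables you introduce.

a^{p+p!} b^{p+p!+2}

Assume L is regular. Let p be the pumping length given by the pumping lemma.
Choose w = a^p b^{p+p!+2}. Since p ≠ (p+p!+2)-2 = p+p!, w ∈ L; and |w| ≥ p.
Write w = xyz as guaranteed by the lemma, with |xy| ≤ p and |y| > 0.
Since the first p symbols of w are all a's and |xy| ≤ p, y lies entirely in the leading a-block: y = a^k for some k with 1 ≤ k ≤ p.
Since 1 ≤ k ≤ p, k divides p!; set t = 1 + p!/k. Then xy^t z has p + (p!/k)·k = p + p! copies of a. Now the a-count is p+p! and (b-count)-2 = (p+p!+2)-2 = p+p!, so i ≠ j-2 fails. So xy^t z = a^{p+p!} b^{p+p!+2} ∉ L.
This is a contradiction; hence L is not regular.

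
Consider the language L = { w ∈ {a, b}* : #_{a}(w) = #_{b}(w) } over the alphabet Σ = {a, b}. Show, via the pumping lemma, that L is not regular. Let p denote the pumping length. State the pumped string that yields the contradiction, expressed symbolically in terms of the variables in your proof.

Assume L is regular; let p be its pumping constant.
Choose w = a^p b^p ∈ L with |w| = 2p ≥ p.
The pumping lemma gives a decomposition w = xyz where |xy| ≤ p and |y| > 0.
Since the first p symbols of w are all a's and |xy| ≤ p, y lies entirely in the leading a-block: y = a^k for some k with 1 ≤ k ≤ p.
Pump with i = 2: xy^2z = a^{p+k} b^p has p+k occurrences of a but only p of b. Since k ≥ 1 the counts differ, so xy^2z ∉ L.
This contradicts the pumping lemma, so L is not regular.

a^{p+k} b^p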